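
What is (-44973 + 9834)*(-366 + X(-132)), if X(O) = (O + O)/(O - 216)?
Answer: 372192288/29 ≈ 1.2834e+7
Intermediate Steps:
X(O) = 2*O/(-216 + O) (X(O) = (2*O)/(-216 + O) = 2*O/(-216 + O))
(-44973 + 9834)*(-366 + X(-132)) = (-44973 + 9834)*(-366 + 2*(-132)/(-216 - 132)) = -35139*(-366 + 2*(-132)/(-348)) = -35139*(-366 + 2*(-132)*(-1/348)) = -35139*(-366 + 22/29) = -35139*(-10592/29) = 372192288/29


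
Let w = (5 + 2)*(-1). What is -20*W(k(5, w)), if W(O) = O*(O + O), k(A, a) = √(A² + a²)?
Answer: -2960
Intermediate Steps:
w = -7 (w = 7*(-1) = -7)
W(O) = 2*O² (W(O) = O*(2*O) = 2*O²)
-20*W(k(5, w)) = -40*(√(5² + (-7)²))² = -40*(√(25 + 49))² = -40*(√74)² = -40*74 = -20*148 = -2960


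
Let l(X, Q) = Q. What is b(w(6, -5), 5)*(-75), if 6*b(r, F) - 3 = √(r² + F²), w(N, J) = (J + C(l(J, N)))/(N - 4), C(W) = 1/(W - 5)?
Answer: -75/2 - 25*√29/2 ≈ -104.81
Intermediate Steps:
C(W) = 1/(-5 + W)
w(N, J) = (J + 1/(-5 + N))/(-4 + N) (w(N, J) = (J + 1/(-5 + N))/(N - 4) = (J + 1/(-5 + N))/(-4 + N))
b(r, F) = ½ + √(F² + r²)/6 (b(r, F) = ½ + √(r² + F²)/6 = ½ + √(F² + r²)/6)
b(w(6, -5), 5)*(-75) = (½ + √(5² + ((1 - 5*(-5 + 6))/((-5 + 6)*(-4 + 6)))²)/6)*(-75) = (½ + √(25 + ((1 - 5*1)/(1*2))²)/6)*(-75) = (½ + √(25 + (1*(½)*(1 - 5))²)/6)*(-75) = (½ + √(25 + (1*(½)*(-4))²)/6)*(-75) = (½ + √(25 + (-2)²)/6)*(-75) = (½ + √(25 + 4)/6)*(-75) = (½ + √29/6)*(-75) = -75/2 - 25*√29/2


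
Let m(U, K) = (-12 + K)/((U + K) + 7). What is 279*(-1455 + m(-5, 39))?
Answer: -16636212/41 ≈ -4.0576e+5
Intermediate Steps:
m(U, K) = (-12 + K)/(7 + K + U) (m(U, K) = (-12 + K)/((K + U) + 7) = (-12 + K)/(7 + K + U))
279*(-1455 + m(-5, 39)) = 279*(-1455 + (-12 + 39)/(7 + 39 - 5)) = 279*(-1455 + 27/41) = 279*(-59628/41) = -16636212/41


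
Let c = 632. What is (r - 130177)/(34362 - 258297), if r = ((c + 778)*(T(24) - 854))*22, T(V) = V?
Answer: 25876777/223935 ≈ 115.55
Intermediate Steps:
r = -25746600 (r = ((632 + 778)*(24 - 854))*22 = (1410*(-830))*22 = -1170300*22 = -25746600)
(r - 130177)/(34362 - 258297) = (-25746600 - 130177)/(34362 - 258297) = -25876777/(-223935) = -25876777*(-1/223935) = 25876777/223935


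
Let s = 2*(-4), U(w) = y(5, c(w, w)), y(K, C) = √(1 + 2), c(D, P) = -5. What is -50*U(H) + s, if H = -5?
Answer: -8 - 50*√3 ≈ -94.603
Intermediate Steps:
y(K, C) = √3
U(w) = √3
s = -8
-50*U(H) + s = -50*√3 - 8 = -8 - 50*√3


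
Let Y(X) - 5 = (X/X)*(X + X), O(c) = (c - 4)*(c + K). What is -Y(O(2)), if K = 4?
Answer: 19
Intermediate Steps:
O(c) = (-4 + c)*(4 + c) (O(c) = (c - 4)*(c + 4) = (-4 + c)*(4 + c))
Y(X) = 5 + 2*X (Y(X) = 5 + (X/X)*(X + X) = 5 + 1*(2*X) = 5 + 2*X)
-Y(O(2)) = -(5 + 2*(-16 + 2²)) = -(5 + 2*(-16 + 4)) = -(5 + 2*(-12)) = -(5 - 24) = -1*(-19) = 19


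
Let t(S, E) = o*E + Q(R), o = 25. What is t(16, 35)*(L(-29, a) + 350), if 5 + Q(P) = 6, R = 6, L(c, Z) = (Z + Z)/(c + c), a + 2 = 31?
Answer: 305724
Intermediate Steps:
a = 29 (a = -2 + 31 = 29)
L(c, Z) = Z/c (L(c, Z) = (2*Z)/((2*c)) = (2*Z)*(1/(2*c)) = Z/c)
Q(P) = 1 (Q(P) = -5 + 6 = 1)
t(S, E) = 1 + 25*E (t(S, E) = 25*E + 1 = 1 + 25*E)
t(16, 35)*(L(-29, a) + 350) = (1 + 25*35)*(29/(-29) + 350) = (1 + 875)*(29*(-1/29) + 350) = 876*(-1 + 350) = 876*349 = 305724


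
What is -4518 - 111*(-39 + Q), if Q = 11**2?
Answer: -13620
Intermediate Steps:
Q = 121
-4518 - 111*(-39 + Q) = -4518 - 111*(-39 + 121) = -4518 - 111*82 = -4518 - 1*9102 = -4518 - 9102 = -13620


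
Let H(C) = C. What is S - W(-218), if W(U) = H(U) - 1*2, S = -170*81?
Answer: -13550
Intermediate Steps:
S = -13770
W(U) = -2 + U (W(U) = U - 1*2 = U - 2 = -2 + U)
S - W(-218) = -13770 - (-2 - 218) = -13770 - 1*(-220) = -13770 + 220 = -13550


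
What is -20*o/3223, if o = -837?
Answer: 16740/3223 ≈ 5.1939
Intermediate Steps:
-20*o/3223 = -20*(-837)/3223 = 16740*(1/3223) = 16740/3223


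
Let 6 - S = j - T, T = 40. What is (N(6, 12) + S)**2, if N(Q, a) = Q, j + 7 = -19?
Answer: 6084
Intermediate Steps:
j = -26 (j = -7 - 19 = -26)
S = 72 (S = 6 - (-26 - 1*40) = 6 - (-26 - 40) = 6 - 1*(-66) = 6 + 66 = 72)
(N(6, 12) + S)**2 = (6 + 72)**2 = 78**2 = 6084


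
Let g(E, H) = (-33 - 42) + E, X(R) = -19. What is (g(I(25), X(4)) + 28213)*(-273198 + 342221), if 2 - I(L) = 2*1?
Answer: 1942169174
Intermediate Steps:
I(L) = 0 (I(L) = 2 - 2 = 0)
g(E, H) = -75 + E
(g(I(25), X(4)) + 28213)*(-273198 + 342221) = ((-75 + 0) + 28213)*(-273198 + 342221) = (-75 + 28213)*69023 = 28138*69023 = 1942169174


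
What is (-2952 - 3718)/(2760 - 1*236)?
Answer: -3335/1262 ≈ -2.6426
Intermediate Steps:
(-2952 - 3718)/(2760 - 1*236) = -6670/(2760 - 236) = -6670/2524 = -6670*1/2524 = -3335/1262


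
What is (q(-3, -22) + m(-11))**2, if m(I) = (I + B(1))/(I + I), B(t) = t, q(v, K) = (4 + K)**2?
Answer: 12737761/121 ≈ 1.0527e+5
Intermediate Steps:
m(I) = (1 + I)/(2*I) (m(I) = (I + 1)/(I + I) = (1 + I)/((2*I)) = (1 + I)*(1/(2*I)) = (1 + I)/(2*I))
(q(-3, -22) + m(-11))**2 = ((4 - 22)**2 + (1/2)*(1 - 11)/(-11))**2 = ((-18)**2 + (1/2)*(-1/11)*(-10))**2 = (324 + 5/11)**2 = (3569/11)**2 = 12737761/121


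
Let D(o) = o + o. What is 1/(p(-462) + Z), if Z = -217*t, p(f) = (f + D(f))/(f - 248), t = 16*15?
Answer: -355/18487707 ≈ -1.9202e-5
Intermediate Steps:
D(o) = 2*o
t = 240
p(f) = 3*f/(-248 + f) (p(f) = (f + 2*f)/(f - 248) = (3*f)/(-248 + f) = 3*f/(-248 + f))
Z = -52080 (Z = -217*240 = -52080)
1/(p(-462) + Z) = 1/(3*(-462)/(-248 - 462) - 52080) = 1/(3*(-462)/(-710) - 52080) = 1/(3*(-462)*(-1/710) - 52080) = 1/(693/355 - 52080) = 1/(-18487707/355) = -355/18487707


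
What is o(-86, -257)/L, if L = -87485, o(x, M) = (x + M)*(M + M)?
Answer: -176302/87485 ≈ -2.0152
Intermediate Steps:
o(x, M) = 2*M*(M + x) (o(x, M) = (M + x)*(2*M) = 2*M*(M + x))
o(-86, -257)/L = (2*(-257)*(-257 - 86))/(-87485) = (2*(-257)*(-343))*(-1/87485) = 176302*(-1/87485) = -176302/87485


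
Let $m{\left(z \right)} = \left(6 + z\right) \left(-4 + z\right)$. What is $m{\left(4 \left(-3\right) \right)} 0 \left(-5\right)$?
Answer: $0$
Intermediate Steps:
$m{\left(z \right)} = \left(-4 + z\right) \left(6 + z\right)$
$m{\left(4 \left(-3\right) \right)} 0 \left(-5\right) = \left(-24 + \left(4 \left(-3\right)\right)^{2} + 2 \cdot 4 \left(-3\right)\right) 0 \left(-5\right) = \left(-24 + \left(-12\right)^{2} + 2 \left(-12\right)\right) 0 \left(-5\right) = \left(-24 + 144 - 24\right) 0 \left(-5\right) = 96 \cdot 0 \left(-5\right) = 0 \left(-5\right) = 0$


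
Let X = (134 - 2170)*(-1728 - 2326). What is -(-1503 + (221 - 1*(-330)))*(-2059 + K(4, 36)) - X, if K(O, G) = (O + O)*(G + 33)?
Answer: -9688608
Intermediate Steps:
K(O, G) = 2*O*(33 + G) (K(O, G) = (2*O)*(33 + G) = 2*O*(33 + G))
X = 8253944 (X = -2036*(-4054) = 8253944)
-(-1503 + (221 - 1*(-330)))*(-2059 + K(4, 36)) - X = -(-1503 + (221 - 1*(-330)))*(-2059 + 2*4*(33 + 36)) - 1*8253944 = -(-1503 + (221 + 330))*(-2059 + 2*4*69) - 8253944 = -(-1503 + 551)*(-2059 + 552) - 8253944 = -(-952)*(-1507) - 8253944 = -1*1434664 - 8253944 = -1434664 - 8253944 = -9688608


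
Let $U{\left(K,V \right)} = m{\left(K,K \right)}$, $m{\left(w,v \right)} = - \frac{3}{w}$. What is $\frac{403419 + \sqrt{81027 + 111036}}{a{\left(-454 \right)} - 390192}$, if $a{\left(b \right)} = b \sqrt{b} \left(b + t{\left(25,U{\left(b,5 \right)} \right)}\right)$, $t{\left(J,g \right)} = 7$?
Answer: $- \frac{2186262034}{261801520195} - \frac{16258 \sqrt{192063}}{785404560585} - \frac{4548280279 i \sqrt{454}}{1047206080780} - \frac{33823 i \sqrt{87196602}}{3141618242340} \approx -0.0083599 - 0.092643 i$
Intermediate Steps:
$U{\left(K,V \right)} = - \frac{3}{K}$
$a{\left(b \right)} = b^{\frac{3}{2}} \left(7 + b\right)$ ($a{\left(b \right)} = b \sqrt{b} \left(b + 7\right) = b^{\frac{3}{2}} \left(7 + b\right)$)
$\frac{403419 + \sqrt{81027 + 111036}}{a{\left(-454 \right)} - 390192} = \frac{403419 + \sqrt{81027 + 111036}}{\left(-454\right)^{\frac{3}{2}} \left(7 - 454\right) - 390192} = \frac{403419 + \sqrt{192063}}{- 454 i \sqrt{454} \left(-447\right) - 390192} = \frac{403419 + \sqrt{192063}}{202938 i \sqrt{454} - 390192} = \frac{403419 + \sqrt{192063}}{-390192 + 202938 i \sqrt{454}}$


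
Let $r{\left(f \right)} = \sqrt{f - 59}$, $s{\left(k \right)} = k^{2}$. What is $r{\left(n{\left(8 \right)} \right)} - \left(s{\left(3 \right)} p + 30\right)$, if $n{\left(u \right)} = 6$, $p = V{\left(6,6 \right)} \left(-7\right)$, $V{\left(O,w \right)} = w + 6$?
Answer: $726 + i \sqrt{53} \approx 726.0 + 7.2801 i$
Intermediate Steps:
$V{\left(O,w \right)} = 6 + w$
$p = -84$ ($p = \left(6 + 6\right) \left(-7\right) = 12 \left(-7\right) = -84$)
$r{\left(f \right)} = \sqrt{-59 + f}$
$r{\left(n{\left(8 \right)} \right)} - \left(s{\left(3 \right)} p + 30\right) = \sqrt{-59 + 6} - \left(3^{2} \left(-84\right) + 30\right) = \sqrt{-53} - \left(9 \left(-84\right) + 30\right) = i \sqrt{53} - \left(-756 + 30\right) = i \sqrt{53} - -726 = i \sqrt{53} + 726 = 726 + i \sqrt{53}$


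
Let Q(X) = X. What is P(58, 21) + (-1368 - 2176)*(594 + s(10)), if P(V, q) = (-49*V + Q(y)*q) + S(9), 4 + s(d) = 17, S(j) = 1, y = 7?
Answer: -2153902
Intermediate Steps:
s(d) = 13 (s(d) = -4 + 17 = 13)
P(V, q) = 1 - 49*V + 7*q (P(V, q) = (-49*V + 7*q) + 1 = 1 - 49*V + 7*q)
P(58, 21) + (-1368 - 2176)*(594 + s(10)) = (1 - 49*58 + 7*21) + (-1368 - 2176)*(594 + 13) = (1 - 2842 + 147) - 3544*607 = -2694 - 2151208 = -2153902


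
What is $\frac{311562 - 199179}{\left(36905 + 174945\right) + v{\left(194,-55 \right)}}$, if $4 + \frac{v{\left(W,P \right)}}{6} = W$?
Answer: $\frac{112383}{212990} \approx 0.52764$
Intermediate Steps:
$v{\left(W,P \right)} = -24 + 6 W$
$\frac{311562 - 199179}{\left(36905 + 174945\right) + v{\left(194,-55 \right)}} = \frac{311562 - 199179}{\left(36905 + 174945\right) + \left(-24 + 6 \cdot 194\right)} = \frac{112383}{211850 + \left(-24 + 1164\right)} = \frac{112383}{211850 + 1140} = \frac{112383}{212990}$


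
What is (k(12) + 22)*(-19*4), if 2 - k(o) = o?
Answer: -912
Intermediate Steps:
k(o) = 2 - o
(k(12) + 22)*(-19*4) = ((2 - 1*12) + 22)*(-19*4) = ((2 - 12) + 22)*(-76) = (-10 + 22)*(-76) = 12*(-76) = -912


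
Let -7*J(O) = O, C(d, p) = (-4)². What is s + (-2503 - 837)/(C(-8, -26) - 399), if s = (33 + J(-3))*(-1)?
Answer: -66242/2681 ≈ -24.708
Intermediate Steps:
C(d, p) = 16
J(O) = -O/7
s = -234/7 (s = (33 - ⅐*(-3))*(-1) = (33 + 3/7)*(-1) = (234/7)*(-1) = -234/7 ≈ -33.429)
s + (-2503 - 837)/(C(-8, -26) - 399) = -234/7 + (-2503 - 837)/(16 - 399) = -234/7 - 3340/(-383) = -234/7 - 3340*(-1/383) = -234/7 + 3340/383 = -66242/2681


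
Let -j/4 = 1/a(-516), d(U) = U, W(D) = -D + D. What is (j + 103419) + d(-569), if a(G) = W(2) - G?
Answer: 13267649/129 ≈ 1.0285e+5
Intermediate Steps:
W(D) = 0
a(G) = -G (a(G) = 0 - G = -G)
j = -1/129 (j = -4/((-1*(-516))) = -4/516 = -4*1/516 = -1/129 ≈ -0.0077519)
(j + 103419) + d(-569) = (-1/129 + 103419) - 569 = 13341050/129 - 569 = 13267649/129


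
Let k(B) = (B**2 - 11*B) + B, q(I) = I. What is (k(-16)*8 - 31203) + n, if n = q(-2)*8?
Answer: -27891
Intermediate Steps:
n = -16 (n = -2*8 = -16)
k(B) = B**2 - 10*B
(k(-16)*8 - 31203) + n = (-16*(-10 - 16)*8 - 31203) - 16 = (-16*(-26)*8 - 31203) - 16 = (416*8 - 31203) - 16 = (3328 - 31203) - 16 = -27875 - 16 = -27891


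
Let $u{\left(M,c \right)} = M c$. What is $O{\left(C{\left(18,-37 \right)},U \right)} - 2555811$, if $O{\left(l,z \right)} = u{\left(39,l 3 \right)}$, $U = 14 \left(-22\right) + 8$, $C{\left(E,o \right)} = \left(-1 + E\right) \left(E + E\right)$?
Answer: $-2484207$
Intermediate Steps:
$C{\left(E,o \right)} = 2 E \left(-1 + E\right)$ ($C{\left(E,o \right)} = \left(-1 + E\right) 2 E = 2 E \left(-1 + E\right)$)
$U = -300$ ($U = -308 + 8 = -300$)
$O{\left(l,z \right)} = 117 l$ ($O{\left(l,z \right)} = 39 l 3 = 39 \cdot 3 l = 117 l$)
$O{\left(C{\left(18,-37 \right)},U \right)} - 2555811 = 117 \cdot 2 \cdot 18 \left(-1 + 18\right) - 2555811 = 117 \cdot 2 \cdot 18 \cdot 17 - 2555811 = 117 \cdot 612 - 2555811 = 71604 - 2555811 = -2484207$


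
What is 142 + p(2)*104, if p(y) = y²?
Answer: 558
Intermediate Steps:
142 + p(2)*104 = 142 + 2²*104 = 142 + 4*104 = 142 + 416 = 558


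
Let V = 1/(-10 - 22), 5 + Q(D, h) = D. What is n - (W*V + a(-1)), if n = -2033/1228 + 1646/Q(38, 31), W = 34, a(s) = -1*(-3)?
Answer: 7502735/162096 ≈ 46.286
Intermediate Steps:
Q(D, h) = -5 + D
a(s) = 3
V = -1/32 (V = 1/(-32) = -1/32 ≈ -0.031250)
n = 1954199/40524 (n = -2033/1228 + 1646/(-5 + 38) = -2033*1/1228 + 1646/33 = -2033/1228 + 1646*(1/33) = -2033/1228 + 1646/33 = 1954199/40524 ≈ 48.223)
n - (W*V + a(-1)) = 1954199/40524 - (34*(-1/32) + 3) = 1954199/40524 - (-17/16 + 3) = 1954199/40524 - 1*31/16 = 1954199/40524 - 31/16 = 7502735/162096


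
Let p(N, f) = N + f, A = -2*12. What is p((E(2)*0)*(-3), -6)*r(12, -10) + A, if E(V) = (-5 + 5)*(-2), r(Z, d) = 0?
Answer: -24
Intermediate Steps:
A = -24
E(V) = 0 (E(V) = 0*(-2) = 0)
p((E(2)*0)*(-3), -6)*r(12, -10) + A = ((0*0)*(-3) - 6)*0 - 24 = (0*(-3) - 6)*0 - 24 = (0 - 6)*0 - 24 = -6*0 - 24 = 0 - 24 = -24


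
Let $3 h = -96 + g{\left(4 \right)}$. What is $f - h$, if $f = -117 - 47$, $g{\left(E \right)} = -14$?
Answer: $- \frac{382}{3} \approx -127.33$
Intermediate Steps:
$h = - \frac{110}{3}$ ($h = \frac{-96 - 14}{3} = \frac{1}{3} \left(-110\right) = - \frac{110}{3} \approx -36.667$)
$f = -164$ ($f = -117 - 47 = -164$)
$f - h = -164 - - \frac{110}{3} = -164 + \frac{110}{3} = - \frac{382}{3}$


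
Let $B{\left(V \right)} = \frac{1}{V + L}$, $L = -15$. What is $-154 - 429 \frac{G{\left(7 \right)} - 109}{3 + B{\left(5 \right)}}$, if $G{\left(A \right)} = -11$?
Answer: $\frac{510334}{29} \approx 17598.0$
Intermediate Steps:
$B{\left(V \right)} = \frac{1}{-15 + V}$ ($B{\left(V \right)} = \frac{1}{V - 15} = \frac{1}{-15 + V}$)
$-154 - 429 \frac{G{\left(7 \right)} - 109}{3 + B{\left(5 \right)}} = -154 - 429 \frac{-11 - 109}{3 + \frac{1}{-15 + 5}} = -154 - 429 \left(- \frac{120}{3 + \frac{1}{-10}}\right) = -154 - 429 \left(- \frac{120}{3 - \frac{1}{10}}\right) = -154 - 429 \left(- \frac{120}{\frac{29}{10}}\right) = -154 - 429 \left(\left(-120\right) \frac{10}{29}\right) = -154 - - \frac{514800}{29} = -154 + \frac{514800}{29} = \frac{510334}{29}$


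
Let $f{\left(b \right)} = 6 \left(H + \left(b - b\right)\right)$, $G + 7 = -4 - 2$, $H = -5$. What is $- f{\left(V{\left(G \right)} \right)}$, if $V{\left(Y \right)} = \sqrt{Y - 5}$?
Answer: $30$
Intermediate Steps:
$G = -13$ ($G = -7 - 6 = -13$)
$V{\left(Y \right)} = \sqrt{-5 + Y}$
$f{\left(b \right)} = -30$ ($f{\left(b \right)} = 6 \left(-5 + \left(b - b\right)\right) = 6 \left(-5 + 0\right) = 6 \left(-5\right) = -30$)
$- f{\left(V{\left(G \right)} \right)} = \left(-1\right) \left(-30\right) = 30$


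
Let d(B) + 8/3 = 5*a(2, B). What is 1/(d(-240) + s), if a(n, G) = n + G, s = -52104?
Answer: -3/159890 ≈ -1.8763e-5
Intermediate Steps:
a(n, G) = G + n
d(B) = 22/3 + 5*B (d(B) = -8/3 + 5*(B + 2) = -8/3 + 5*(2 + B) = -8/3 + (10 + 5*B) = 22/3 + 5*B)
1/(d(-240) + s) = 1/((22/3 + 5*(-240)) - 52104) = 1/((22/3 - 1200) - 52104) = 1/(-3578/3 - 52104) = 1/(-159890/3) = -3/159890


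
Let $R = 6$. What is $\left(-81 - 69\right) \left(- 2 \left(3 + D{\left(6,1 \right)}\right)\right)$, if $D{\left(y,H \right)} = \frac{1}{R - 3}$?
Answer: $1000$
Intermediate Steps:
$D{\left(y,H \right)} = \frac{1}{3}$ ($D{\left(y,H \right)} = \frac{1}{6 - 3} = \frac{1}{3}$)
$\left(-81 - 69\right) \left(- 2 \left(3 + D{\left(6,1 \right)}\right)\right) = \left(-81 - 69\right) \left(- 2 \left(3 + \frac{1}{3}\right)\right) = - 150 \left(\left(-2\right) \frac{10}{3}\right) = \left(-150\right) \left(- \frac{20}{3}\right) = 1000$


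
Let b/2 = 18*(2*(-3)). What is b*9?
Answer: -1944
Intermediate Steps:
b = -216 (b = 2*(18*(2*(-3))) = 2*(18*(-6)) = 2*(-108) = -216)
b*9 = -216*9 = -1944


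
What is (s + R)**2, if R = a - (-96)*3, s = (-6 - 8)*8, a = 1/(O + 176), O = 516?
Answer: 14833534849/478864 ≈ 30977.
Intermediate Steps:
a = 1/692 (a = 1/(516 + 176) = 1/692 ≈ 0.0014451)
s = -112 (s = -14*8 = -112)
R = 199297/692 (R = 1/692 - (-96)*3 = 1/692 - 1*(-288) = 1/692 + 288 = 199297/692 ≈ 288.00)
(s + R)**2 = (-112 + 199297/692)**2 = (121793/692)**2 = 14833534849/478864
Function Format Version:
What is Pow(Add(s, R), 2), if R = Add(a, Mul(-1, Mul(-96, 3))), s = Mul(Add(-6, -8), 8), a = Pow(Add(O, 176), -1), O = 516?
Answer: Rational(14833534849, 478864) ≈ 30977.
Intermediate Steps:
a = Rational(1, 692) (a = Pow(Add(516, 176), -1) = Pow(692, -1) = Rational(1, 692) ≈ 0.0014451)
s = -112 (s = Mul(-14, 8) = -112)
R = Rational(199297, 692) (R = Add(Rational(1, 692), Mul(-1, Mul(-96, 3))) = Add(Rational(1, 692), Mul(-1, -288)) = Add(Rational(1, 692), 288) = Rational(199297, 692) ≈ 288.00)
Pow(Add(s, R), 2) = Pow(Add(-112, Rational(199297, 692)), 2) = Pow(Rational(121793, 692), 2) = Rational(14833534849, 478864)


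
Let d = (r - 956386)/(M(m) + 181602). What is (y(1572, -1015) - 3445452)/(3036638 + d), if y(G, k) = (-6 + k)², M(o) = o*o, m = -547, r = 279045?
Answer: -1155394121921/1460048276077 ≈ -0.79134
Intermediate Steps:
M(o) = o²
d = -677341/480811 (d = (279045 - 956386)/((-547)² + 181602) = -677341/(299209 + 181602) = -677341/480811 ≈ -1.4087)
(y(1572, -1015) - 3445452)/(3036638 + d) = ((-6 - 1015)² - 3445452)/(3036638 - 677341/480811) = ((-1021)² - 3445452)/(1460048276077/480811) = (1042441 - 3445452)*(480811/1460048276077) = -2403011*480811/1460048276077 = -1155394121921/1460048276077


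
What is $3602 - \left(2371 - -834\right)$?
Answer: $397$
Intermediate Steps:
$3602 - \left(2371 - -834\right) = 3602 - \left(2371 + 834\right) = 3602 - 3205 = 397$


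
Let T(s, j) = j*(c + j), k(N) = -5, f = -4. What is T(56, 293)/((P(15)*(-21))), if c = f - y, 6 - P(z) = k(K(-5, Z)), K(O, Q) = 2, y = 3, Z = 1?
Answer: -7618/21 ≈ -362.76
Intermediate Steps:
P(z) = 11 (P(z) = 6 - 1*(-5) = 6 + 5 = 11)
c = -7 (c = -4 - 1*3 = -4 - 3 = -7)
T(s, j) = j*(-7 + j)
T(56, 293)/((P(15)*(-21))) = (293*(-7 + 293))/((11*(-21))) = (293*286)/(-231) = 83798*(-1/231) = -7618/21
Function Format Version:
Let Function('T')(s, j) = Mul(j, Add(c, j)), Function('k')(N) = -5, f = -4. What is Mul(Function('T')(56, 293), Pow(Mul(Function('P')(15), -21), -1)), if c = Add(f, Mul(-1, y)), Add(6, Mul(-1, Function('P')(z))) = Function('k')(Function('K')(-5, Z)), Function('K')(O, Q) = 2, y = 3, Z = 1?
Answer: Rational(-7618, 21) ≈ -362.76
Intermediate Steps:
Function('P')(z) = 11 (Function('P')(z) = Add(6, Mul(-1, -5)) = Add(6, 5) = 11)
c = -7 (c = Add(-4, Mul(-1, 3)) = Add(-4, -3) = -7)
Function('T')(s, j) = Mul(j, Add(-7, j))
Mul(Function('T')(56, 293), Pow(Mul(Function('P')(15), -21), -1)) = Mul(Mul(293, Add(-7, 293)), Pow(Mul(11, -21), -1)) = Mul(Mul(293, 286), Pow(-231, -1)) = Mul(83798, Rational(-1, 231)) = Rational(-7618, 21)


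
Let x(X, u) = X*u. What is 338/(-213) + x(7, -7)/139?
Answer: -57419/29607 ≈ -1.9394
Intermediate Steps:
338/(-213) + x(7, -7)/139 = 338/(-213) + (7*(-7))/139 = 338*(-1/213) - 49*1/139 = -338/213 - 49/139 = -57419/29607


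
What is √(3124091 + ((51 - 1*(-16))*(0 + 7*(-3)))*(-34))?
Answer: √3171929 ≈ 1781.0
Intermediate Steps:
√(3124091 + ((51 - 1*(-16))*(0 + 7*(-3)))*(-34)) = √(3124091 + ((51 + 16)*(0 - 21))*(-34)) = √(3124091 + (67*(-21))*(-34)) = √(3124091 - 1407*(-34)) = √(3124091 + 47838) = √3171929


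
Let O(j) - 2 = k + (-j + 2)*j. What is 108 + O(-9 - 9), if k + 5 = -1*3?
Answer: -258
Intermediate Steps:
k = -8 (k = -5 - 1*3 = -5 - 3 = -8)
O(j) = -6 + j*(2 - j) (O(j) = 2 + (-8 + (-j + 2)*j) = 2 + (-8 + (2 - j)*j) = 2 + (-8 + j*(2 - j)) = -6 + j*(2 - j))
108 + O(-9 - 9) = 108 + (-6 - (-9 - 9)² + 2*(-9 - 9)) = 108 + (-6 - 1*(-18)² + 2*(-18)) = 108 + (-6 - 1*324 - 36) = 108 + (-6 - 324 - 36) = 108 - 366 = -258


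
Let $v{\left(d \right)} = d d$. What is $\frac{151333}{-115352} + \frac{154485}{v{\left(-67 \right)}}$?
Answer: $\frac{17140819883}{517815128} \approx 33.102$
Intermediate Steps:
$v{\left(d \right)} = d^{2}$
$\frac{151333}{-115352} + \frac{154485}{v{\left(-67 \right)}} = \frac{151333}{-115352} + \frac{154485}{\left(-67\right)^{2}} = 151333 \left(- \frac{1}{115352}\right) + \frac{154485}{4489} = - \frac{151333}{115352} + 154485 \cdot \frac{1}{4489} = - \frac{151333}{115352} + \frac{154485}{4489} = \frac{17140819883}{517815128}$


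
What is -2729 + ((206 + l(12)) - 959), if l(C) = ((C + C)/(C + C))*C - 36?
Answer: -3506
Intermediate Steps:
l(C) = -36 + C (l(C) = ((2*C)/((2*C)))*C - 36 = ((2*C)*(1/(2*C)))*C - 36 = 1*C - 36 = C - 36 = -36 + C)
-2729 + ((206 + l(12)) - 959) = -2729 + ((206 + (-36 + 12)) - 959) = -2729 + ((206 - 24) - 959) = -2729 + (182 - 959) = -2729 - 777 = -3506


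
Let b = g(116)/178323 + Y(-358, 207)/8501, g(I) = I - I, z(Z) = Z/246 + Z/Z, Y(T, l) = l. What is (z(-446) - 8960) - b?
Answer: -9369657641/1045623 ≈ -8960.8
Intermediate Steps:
z(Z) = 1 + Z/246 (z(Z) = Z*(1/246) + 1 = Z/246 + 1 = 1 + Z/246)
g(I) = 0
b = 207/8501 (b = 0/178323 + 207/8501 = 0*(1/178323) + 207*(1/8501) = 0 + 207/8501 = 207/8501 ≈ 0.024350)
(z(-446) - 8960) - b = ((1 + (1/246)*(-446)) - 8960) - 1*207/8501 = ((1 - 223/123) - 8960) - 207/8501 = (-100/123 - 8960) - 207/8501 = -1102180/123 - 207/8501 = -9369657641/1045623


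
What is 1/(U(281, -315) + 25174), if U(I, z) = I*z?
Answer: -1/63341 ≈ -1.5788e-5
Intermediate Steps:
1/(U(281, -315) + 25174) = 1/(281*(-315) + 25174) = 1/(-88515 + 25174) = 1/(-63341) = -1/63341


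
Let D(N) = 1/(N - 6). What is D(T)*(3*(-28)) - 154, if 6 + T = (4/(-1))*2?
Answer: -749/5 ≈ -149.80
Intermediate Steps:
T = -14 (T = -6 + (4/(-1))*2 = -6 + (4*(-1))*2 = -6 - 4*2 = -6 - 8 = -14)
D(N) = 1/(-6 + N)
D(T)*(3*(-28)) - 154 = (3*(-28))/(-6 - 14) - 154 = -84/(-20) - 154 = -1/20*(-84) - 154 = 21/5 - 154 = -749/5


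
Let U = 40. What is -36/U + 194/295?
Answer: -143/590 ≈ -0.24237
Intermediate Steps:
-36/U + 194/295 = -36/40 + 194/295 = -36*1/40 + 194*(1/295) = -9/10 + 194/295 = -143/590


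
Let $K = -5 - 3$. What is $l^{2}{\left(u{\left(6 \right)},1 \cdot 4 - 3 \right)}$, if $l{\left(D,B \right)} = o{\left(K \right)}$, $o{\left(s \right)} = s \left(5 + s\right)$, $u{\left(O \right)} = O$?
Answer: $576$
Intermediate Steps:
$K = -8$
$l{\left(D,B \right)} = 24$ ($l{\left(D,B \right)} = - 8 \left(5 - 8\right) = \left(-8\right) \left(-3\right) = 24$)
$l^{2}{\left(u{\left(6 \right)},1 \cdot 4 - 3 \right)} = 24^{2} = 576$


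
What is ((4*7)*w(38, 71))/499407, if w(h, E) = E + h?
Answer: 3052/499407 ≈ 0.0061112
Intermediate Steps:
((4*7)*w(38, 71))/499407 = ((4*7)*(71 + 38))/499407 = (28*109)*(1/499407) = 3052*(1/499407) = 3052/499407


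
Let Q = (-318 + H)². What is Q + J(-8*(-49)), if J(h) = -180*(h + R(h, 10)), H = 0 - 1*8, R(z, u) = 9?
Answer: 34096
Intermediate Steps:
H = -8 (H = 0 - 8 = -8)
J(h) = -1620 - 180*h (J(h) = -180*(h + 9) = -180*(9 + h) = -1620 - 180*h)
Q = 106276 (Q = (-318 - 8)² = (-326)² = 106276)
Q + J(-8*(-49)) = 106276 + (-1620 - (-1440)*(-49)) = 106276 + (-1620 - 180*392) = 106276 + (-1620 - 70560) = 106276 - 72180 = 34096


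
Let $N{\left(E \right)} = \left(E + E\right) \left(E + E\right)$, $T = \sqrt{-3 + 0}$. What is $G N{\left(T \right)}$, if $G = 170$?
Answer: $-2040$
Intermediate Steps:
$T = i \sqrt{3}$ ($T = \sqrt{-3} = i \sqrt{3} \approx 1.732 i$)
$N{\left(E \right)} = 4 E^{2}$ ($N{\left(E \right)} = 2 E 2 E = 4 E^{2}$)
$G N{\left(T \right)} = 170 \cdot 4 \left(i \sqrt{3}\right)^{2} = 170 \cdot 4 \left(-3\right) = 170 \left(-12\right) = -2040$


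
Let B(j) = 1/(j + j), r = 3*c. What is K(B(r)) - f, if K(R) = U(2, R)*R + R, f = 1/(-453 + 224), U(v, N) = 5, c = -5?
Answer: -224/1145 ≈ -0.19563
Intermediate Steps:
r = -15 (r = 3*(-5) = -15)
B(j) = 1/(2*j)
f = -1/229 (f = 1/(-229) = -1/229 ≈ -0.0043668)
K(R) = 6*R (K(R) = 5*R + R = 6*R)
K(B(r)) - f = 6*((½)/(-15)) - 1*(-1/229) = 6*((½)*(-1/15)) + 1/229 = 6*(-1/30) + 1/229 = -⅕ + 1/229 = -224/1145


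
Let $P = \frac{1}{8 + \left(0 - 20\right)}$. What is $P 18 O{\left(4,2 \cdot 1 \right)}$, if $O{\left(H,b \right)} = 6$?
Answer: $-9$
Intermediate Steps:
$P = - \frac{1}{12}$ ($P = \frac{1}{8 - 20} = \frac{1}{-12} = - \frac{1}{12} \approx -0.083333$)
$P 18 O{\left(4,2 \cdot 1 \right)} = \left(- \frac{1}{12}\right) 18 \cdot 6 = \left(- \frac{3}{2}\right) 6 = -9$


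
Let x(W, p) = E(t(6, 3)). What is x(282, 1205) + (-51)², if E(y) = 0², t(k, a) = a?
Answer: 2601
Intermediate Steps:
E(y) = 0
x(W, p) = 0
x(282, 1205) + (-51)² = 0 + (-51)² = 0 + 2601 = 2601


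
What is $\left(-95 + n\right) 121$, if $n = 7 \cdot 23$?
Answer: $7986$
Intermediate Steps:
$n = 161$
$\left(-95 + n\right) 121 = \left(-95 + 161\right) 121 = 66 \cdot 121 = 7986$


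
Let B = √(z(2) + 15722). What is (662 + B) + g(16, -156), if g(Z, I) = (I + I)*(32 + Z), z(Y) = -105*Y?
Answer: -14314 + 2*√3878 ≈ -14189.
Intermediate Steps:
g(Z, I) = 2*I*(32 + Z) (g(Z, I) = (2*I)*(32 + Z) = 2*I*(32 + Z))
B = 2*√3878 (B = √(-105*2 + 15722) = √(-210 + 15722) = √15512 = 2*√3878 ≈ 124.55)
(662 + B) + g(16, -156) = (662 + 2*√3878) + 2*(-156)*(32 + 16) = (662 + 2*√3878) + 2*(-156)*48 = (662 + 2*√3878) - 14976 = -14314 + 2*√3878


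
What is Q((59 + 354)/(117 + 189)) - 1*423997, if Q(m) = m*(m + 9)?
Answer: -39700075121/93636 ≈ -4.2398e+5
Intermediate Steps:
Q(m) = m*(9 + m)
Q((59 + 354)/(117 + 189)) - 1*423997 = ((59 + 354)/(117 + 189))*(9 + (59 + 354)/(117 + 189)) - 1*423997 = (413/306)*(9 + 413/306) - 423997 = (413*(1/306))*(9 + 413*(1/306)) - 423997 = 413*(9 + 413/306)/306 - 423997 = (413/306)*(3167/306) - 423997 = 1307971/93636 - 423997 = -39700075121/93636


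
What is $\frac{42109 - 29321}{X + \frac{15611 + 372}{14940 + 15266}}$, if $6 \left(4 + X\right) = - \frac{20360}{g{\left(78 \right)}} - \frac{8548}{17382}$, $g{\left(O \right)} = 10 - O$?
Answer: $\frac{15564783583368}{56413372465} \approx 275.91$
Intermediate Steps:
$X = \frac{20309302}{443241}$ ($X = -4 + \frac{- \frac{20360}{10 - 78} - \frac{8548}{17382}}{6} = -4 + \frac{- \frac{20360}{10 - 78} - \frac{4274}{8691}}{6} = -4 + \frac{- \frac{20360}{-68} - \frac{4274}{8691}}{6} = -4 + \frac{\left(-20360\right) \left(- \frac{1}{68}\right) - \frac{4274}{8691}}{6} = -4 + \frac{\frac{5090}{17} - \frac{4274}{8691}}{6} = -4 + \frac{1}{6} \cdot \frac{44164532}{147747} = -4 + \frac{22082266}{443241} = \frac{20309302}{443241} \approx 45.82$)
$\frac{42109 - 29321}{X + \frac{15611 + 372}{14940 + 15266}} = \frac{42109 - 29321}{\frac{20309302}{443241} + \frac{15611 + 372}{14940 + 15266}} = \frac{12788}{\frac{20309302}{443241} + \frac{15983}{30206}} = \frac{12788}{\frac{20309302}{443241} + 15983 \cdot \frac{1}{30206}} = \frac{12788}{\frac{20309302}{443241} + \frac{1453}{2746}} = \frac{12788}{\frac{56413372465}{1217139786}} = 12788 \cdot \frac{1217139786}{56413372465} = \frac{15564783583368}{56413372465}$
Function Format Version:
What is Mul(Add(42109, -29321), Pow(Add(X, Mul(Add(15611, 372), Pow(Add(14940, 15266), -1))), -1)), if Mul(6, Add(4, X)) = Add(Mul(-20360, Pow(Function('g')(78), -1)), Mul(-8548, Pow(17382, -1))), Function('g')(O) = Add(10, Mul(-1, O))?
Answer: Rational(15564783583368, 56413372465) ≈ 275.91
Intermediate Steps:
X = Rational(20309302, 443241) (X = Add(-4, Mul(Rational(1, 6), Add(Mul(-20360, Pow(Add(10, Mul(-1, 78)), -1)), Mul(-8548, Pow(17382, -1))))) = Add(-4, Mul(Rational(1, 6), Add(Mul(-20360, Pow(Add(10, -78), -1)), Mul(-8548, Rational(1, 17382))))) = Add(-4, Mul(Rational(1, 6), Add(Mul(-20360, Pow(-68, -1)), Rational(-4274, 8691)))) = Add(-4, Mul(Rational(1, 6), Add(Mul(-20360, Rational(-1, 68)), Rational(-4274, 8691)))) = Add(-4, Mul(Rational(1, 6), Add(Rational(5090, 17), Rational(-4274, 8691)))) = Add(-4, Mul(Rational(1, 6), Rational(44164532, 147747))) = Add(-4, Rational(22082266, 443241)) = Rational(20309302, 443241) ≈ 45.820)
Mul(Add(42109, -29321), Pow(Add(X, Mul(Add(15611, 372), Pow(Add(14940, 15266), -1))), -1)) = Mul(Add(42109, -29321), Pow(Add(Rational(20309302, 443241), Mul(Add(15611, 372), Pow(Add(14940, 15266), -1))), -1)) = Mul(12788, Pow(Add(Rational(20309302, 443241), Mul(15983, Pow(30206, -1))), -1)) = Mul(12788, Pow(Add(Rational(20309302, 443241), Mul(15983, Rational(1, 30206))), -1)) = Mul(12788, Pow(Add(Rational(20309302, 443241), Rational(1453, 2746)), -1)) = Mul(12788, Pow(Rational(56413372465, 1217139786), -1)) = Mul(12788, Rational(1217139786, 56413372465)) = Rational(15564783583368, 56413372465)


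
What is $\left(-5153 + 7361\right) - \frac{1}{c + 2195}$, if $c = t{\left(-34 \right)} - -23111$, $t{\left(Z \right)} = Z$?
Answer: $\frac{55800575}{25272} \approx 2208.0$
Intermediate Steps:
$c = 23077$ ($c = -34 - -23111 = -34 + 23111 = 23077$)
$\left(-5153 + 7361\right) - \frac{1}{c + 2195} = \left(-5153 + 7361\right) - \frac{1}{23077 + 2195} = 2208 - \frac{1}{25272} = \frac{55800575}{25272}$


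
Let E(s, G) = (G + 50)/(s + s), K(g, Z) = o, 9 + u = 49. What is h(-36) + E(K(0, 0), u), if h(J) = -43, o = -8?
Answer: -389/8 ≈ -48.625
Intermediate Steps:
u = 40 (u = -9 + 49 = 40)
K(g, Z) = -8
E(s, G) = (50 + G)/(2*s) (E(s, G) = (50 + G)/((2*s)) = (50 + G)*(1/(2*s)) = (50 + G)/(2*s))
h(-36) + E(K(0, 0), u) = -43 + (½)*(50 + 40)/(-8) = -43 + (½)*(-⅛)*90 = -43 - 45/8 = -389/8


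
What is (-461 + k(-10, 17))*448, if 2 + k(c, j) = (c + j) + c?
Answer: -208768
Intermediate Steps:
k(c, j) = -2 + j + 2*c (k(c, j) = -2 + ((c + j) + c) = -2 + (j + 2*c) = -2 + j + 2*c)
(-461 + k(-10, 17))*448 = (-461 + (-2 + 17 + 2*(-10)))*448 = (-461 + (-2 + 17 - 20))*448 = (-461 - 5)*448 = -466*448 = -208768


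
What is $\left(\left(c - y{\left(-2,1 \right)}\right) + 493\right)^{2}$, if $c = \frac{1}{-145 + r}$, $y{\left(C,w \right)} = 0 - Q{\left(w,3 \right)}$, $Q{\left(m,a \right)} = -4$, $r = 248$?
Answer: $\frac{2536935424}{10609} \approx 2.3913 \cdot 10^{5}$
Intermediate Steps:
$y{\left(C,w \right)} = 4$ ($y{\left(C,w \right)} = 0 - -4 = 0 + 4 = 4$)
$c = \frac{1}{103}$ ($c = \frac{1}{-145 + 248} = \frac{1}{103} \approx 0.0097087$)
$\left(\left(c - y{\left(-2,1 \right)}\right) + 493\right)^{2} = \left(\left(\frac{1}{103} - 4\right) + 493\right)^{2} = \left(- \frac{411}{103} + 493\right)^{2} = \left(\frac{50368}{103}\right)^{2} = \frac{2536935424}{10609}$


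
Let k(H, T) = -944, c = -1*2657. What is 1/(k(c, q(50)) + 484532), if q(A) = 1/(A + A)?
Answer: 1/483588 ≈ 2.0679e-6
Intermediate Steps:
c = -2657
q(A) = 1/(2*A)
1/(k(c, q(50)) + 484532) = 1/(-944 + 484532) = 1/483588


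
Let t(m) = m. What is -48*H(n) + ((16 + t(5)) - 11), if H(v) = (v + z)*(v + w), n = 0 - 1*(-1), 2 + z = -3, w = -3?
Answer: -374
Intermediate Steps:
z = -5 (z = -2 - 3 = -5)
n = 1 (n = 0 + 1 = 1)
H(v) = (-5 + v)*(-3 + v) (H(v) = (v - 5)*(v - 3) = (-5 + v)*(-3 + v))
-48*H(n) + ((16 + t(5)) - 11) = -48*(15 + 1**2 - 8*1) + ((16 + 5) - 11) = -48*(15 + 1 - 8) + (21 - 11) = -48*8 + 10 = -384 + 10 = -374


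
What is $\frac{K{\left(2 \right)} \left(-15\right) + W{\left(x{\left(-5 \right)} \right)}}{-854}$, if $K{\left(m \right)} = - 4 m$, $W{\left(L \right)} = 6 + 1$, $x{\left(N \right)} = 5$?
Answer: $- \frac{127}{854} \approx -0.14871$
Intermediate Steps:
$W{\left(L \right)} = 7$
$\frac{K{\left(2 \right)} \left(-15\right) + W{\left(x{\left(-5 \right)} \right)}}{-854} = \frac{\left(-4\right) 2 \left(-15\right) + 7}{-854} = \left(\left(-8\right) \left(-15\right) + 7\right) \left(- \frac{1}{854}\right) = \left(120 + 7\right) \left(- \frac{1}{854}\right) = 127 \left(- \frac{1}{854}\right) = - \frac{127}{854}$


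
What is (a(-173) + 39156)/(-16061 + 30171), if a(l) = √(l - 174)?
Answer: 19578/7055 + I*√347/14110 ≈ 2.7751 + 0.0013202*I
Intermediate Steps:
a(l) = √(-174 + l)
(a(-173) + 39156)/(-16061 + 30171) = (√(-174 - 173) + 39156)/(-16061 + 30171) = (√(-347) + 39156)/14110 = (I*√347 + 39156)*(1/14110) = (39156 + I*√347)*(1/14110) = 19578/7055 + I*√347/14110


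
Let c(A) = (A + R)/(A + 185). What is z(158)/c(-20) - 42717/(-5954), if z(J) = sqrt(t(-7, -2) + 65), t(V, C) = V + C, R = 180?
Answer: 42717/5954 + 33*sqrt(14)/16 ≈ 14.892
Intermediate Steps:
t(V, C) = C + V
z(J) = 2*sqrt(14) (z(J) = sqrt((-2 - 7) + 65) = sqrt(-9 + 65) = sqrt(56) = 2*sqrt(14))
c(A) = (180 + A)/(185 + A) (c(A) = (A + 180)/(A + 185) = (180 + A)/(185 + A))
z(158)/c(-20) - 42717/(-5954) = (2*sqrt(14))/(((180 - 20)/(185 - 20))) - 42717/(-5954) = (2*sqrt(14))/((160/165)) - 42717*(-1/5954) = (2*sqrt(14))/(((1/165)*160)) + 42717/5954 = (2*sqrt(14))/(32/33) + 42717/5954 = (2*sqrt(14))*(33/32) + 42717/5954 = 33*sqrt(14)/16 + 42717/5954 = 42717/5954 + 33*sqrt(14)/16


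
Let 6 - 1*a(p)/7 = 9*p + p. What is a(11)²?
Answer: 529984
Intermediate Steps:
a(p) = 42 - 70*p (a(p) = 42 - 7*(9*p + p) = 42 - 70*p)
a(11)² = (42 - 70*11)² = (42 - 770)² = (-728)² = 529984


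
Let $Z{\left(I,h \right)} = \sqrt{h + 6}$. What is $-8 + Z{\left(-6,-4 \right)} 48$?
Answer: $-8 + 48 \sqrt{2} \approx 59.882$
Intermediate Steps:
$Z{\left(I,h \right)} = \sqrt{6 + h}$
$-8 + Z{\left(-6,-4 \right)} 48 = -8 + \sqrt{6 - 4} \cdot 48 = -8 + \sqrt{2} \cdot 48 = -8 + 48 \sqrt{2}$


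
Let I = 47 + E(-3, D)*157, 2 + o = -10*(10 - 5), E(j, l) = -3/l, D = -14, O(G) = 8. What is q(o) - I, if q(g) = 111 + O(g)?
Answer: 537/14 ≈ 38.357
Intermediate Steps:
o = -52 (o = -2 - 10*(10 - 5) = -2 - 10*5 = -2 - 50 = -52)
q(g) = 119 (q(g) = 111 + 8 = 119)
I = 1129/14 (I = 47 - 3/(-14)*157 = 47 - 3*(-1/14)*157 = 47 + (3/14)*157 = 47 + 471/14 = 1129/14 ≈ 80.643)
q(o) - I = 119 - 1*1129/14 = 119 - 1129/14 = 537/14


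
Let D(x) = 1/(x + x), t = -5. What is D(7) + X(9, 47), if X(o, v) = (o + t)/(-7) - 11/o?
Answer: -31/18 ≈ -1.7222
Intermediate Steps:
D(x) = 1/(2*x)
X(o, v) = 5/7 - 11/o - o/7 (X(o, v) = (o - 5)/(-7) - 11/o = (-5 + o)*(-1/7) - 11/o = (5/7 - o/7) - 11/o = 5/7 - 11/o - o/7)
D(7) + X(9, 47) = (1/2)/7 + (5/7 - 11/9 - 1/7*9) = (1/2)*(1/7) + (5/7 - 11*1/9 - 9/7) = 1/14 + (5/7 - 11/9 - 9/7) = 1/14 - 113/63 = -31/18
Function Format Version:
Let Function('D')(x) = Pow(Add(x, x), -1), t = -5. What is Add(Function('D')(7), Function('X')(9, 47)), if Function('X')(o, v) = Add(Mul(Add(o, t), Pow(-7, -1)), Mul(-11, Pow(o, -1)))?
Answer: Rational(-31, 18) ≈ -1.7222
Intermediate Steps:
Function('D')(x) = Mul(Rational(1, 2), Pow(x, -1)) (Function('D')(x) = Pow(Mul(2, x), -1) = Mul(Rational(1, 2), Pow(x, -1)))
Function('X')(o, v) = Add(Rational(5, 7), Mul(-11, Pow(o, -1)), Mul(Rational(-1, 7), o)) (Function('X')(o, v) = Add(Mul(Add(o, -5), Pow(-7, -1)), Mul(-11, Pow(o, -1))) = Add(Mul(Add(-5, o), Rational(-1, 7)), Mul(-11, Pow(o, -1))) = Add(Add(Rational(5, 7), Mul(Rational(-1, 7), o)), Mul(-11, Pow(o, -1))) = Add(Rational(5, 7), Mul(-11, Pow(o, -1)), Mul(Rational(-1, 7), o)))
Add(Function('D')(7), Function('X')(9, 47)) = Add(Mul(Rational(1, 2), Pow(7, -1)), Add(Rational(5, 7), Mul(-11, Pow(9, -1)), Mul(Rational(-1, 7), 9))) = Add(Mul(Rational(1, 2), Rational(1, 7)), Add(Rational(5, 7), Mul(-11, Rational(1, 9)), Rational(-9, 7))) = Add(Rational(1, 14), Add(Rational(5, 7), Rational(-11, 9), Rational(-9, 7))) = Add(Rational(1, 14), Rational(-113, 63)) = Rational(-31, 18)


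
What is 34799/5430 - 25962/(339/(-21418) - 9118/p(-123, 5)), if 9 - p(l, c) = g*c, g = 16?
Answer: -41516101546547/212058066930 ≈ -195.78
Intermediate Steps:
p(l, c) = 9 - 16*c
34799/5430 - 25962/(339/(-21418) - 9118/p(-123, 5)) = 34799/5430 - 25962/(339/(-21418) - 9118/(9 - 16*5)) = 34799*(1/5430) - 25962/(339*(-1/21418) - 9118/(9 - 80)) = 34799/5430 - 25962/(-339/21418 - 9118/(-71)) = 34799/5430 - 25962/(-339/21418 - 9118*(-1/71)) = 34799/5430 - 25962/(-339/21418 + 9118/71) = 34799/5430 - 25962/195265255/1520678 = 34799/5430 - 25962*1520678/195265255 = 34799/5430 - 39479842236/195265255 = -41516101546547/212058066930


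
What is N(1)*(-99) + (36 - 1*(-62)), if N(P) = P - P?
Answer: 98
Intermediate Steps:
N(P) = 0
N(1)*(-99) + (36 - 1*(-62)) = 0*(-99) + (36 - 1*(-62)) = 0 + (36 + 62) = 0 + 98 = 98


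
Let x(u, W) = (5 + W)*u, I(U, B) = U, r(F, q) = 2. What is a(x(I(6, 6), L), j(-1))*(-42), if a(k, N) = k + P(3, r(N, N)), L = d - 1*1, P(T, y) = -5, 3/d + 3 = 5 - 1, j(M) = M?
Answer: -1554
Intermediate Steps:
d = 3 (d = 3/(-3 + (5 - 1)) = 3/(-3 + 4) = 3/1 = 3*1 = 3)
L = 2 (L = 3 - 1*1 = 3 - 1 = 2)
x(u, W) = u*(5 + W)
a(k, N) = -5 + k (a(k, N) = k - 5 = -5 + k)
a(x(I(6, 6), L), j(-1))*(-42) = (-5 + 6*(5 + 2))*(-42) = (-5 + 6*7)*(-42) = (-5 + 42)*(-42) = 37*(-42) = -1554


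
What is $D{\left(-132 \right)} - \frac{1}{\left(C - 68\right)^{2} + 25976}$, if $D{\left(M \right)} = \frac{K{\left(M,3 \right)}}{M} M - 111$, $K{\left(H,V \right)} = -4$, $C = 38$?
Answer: $- \frac{3090741}{26876} \approx -115.0$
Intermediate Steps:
$D{\left(M \right)} = -115$ ($D{\left(M \right)} = - \frac{4}{M} M - 111 = -4 - 111 = -115$)
$D{\left(-132 \right)} - \frac{1}{\left(C - 68\right)^{2} + 25976} = -115 - \frac{1}{\left(38 - 68\right)^{2} + 25976} = -115 - \frac{1}{\left(-30\right)^{2} + 25976} = -115 - \frac{1}{900 + 25976} = -115 - \frac{1}{26876} = - \frac{3090741}{26876}$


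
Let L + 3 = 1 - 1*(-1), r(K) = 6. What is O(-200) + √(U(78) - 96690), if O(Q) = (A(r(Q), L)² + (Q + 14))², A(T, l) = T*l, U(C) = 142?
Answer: 22500 + 2*I*√24137 ≈ 22500.0 + 310.72*I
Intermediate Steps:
L = -1 (L = -3 + (1 - 1*(-1)) = -3 + (1 + 1) = -3 + 2 = -1)
O(Q) = (50 + Q)² (O(Q) = ((6*(-1))² + (Q + 14))² = ((-6)² + (14 + Q))² = (36 + (14 + Q))² = (50 + Q)²)
O(-200) + √(U(78) - 96690) = (50 - 200)² + √(142 - 96690) = (-150)² + √(-96548) = 22500 + 2*I*√24137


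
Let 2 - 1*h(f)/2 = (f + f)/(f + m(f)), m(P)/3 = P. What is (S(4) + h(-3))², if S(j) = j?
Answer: 49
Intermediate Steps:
m(P) = 3*P
h(f) = 3 (h(f) = 4 - 2*(f + f)/(f + 3*f) = 4 - 2*2*f/(4*f) = 4 - 2*2*f*1/(4*f) = 4 - 2*½ = 4 - 1 = 3)
(S(4) + h(-3))² = (4 + 3)² = 7² = 49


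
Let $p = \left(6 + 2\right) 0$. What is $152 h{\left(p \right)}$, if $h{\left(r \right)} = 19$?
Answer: $2888$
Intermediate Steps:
$p = 0$ ($p = 8 \cdot 0 = 0$)
$152 h{\left(p \right)} = 152 \cdot 19 = 2888$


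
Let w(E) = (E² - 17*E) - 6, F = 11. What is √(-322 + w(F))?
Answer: I*√394 ≈ 19.849*I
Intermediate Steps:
w(E) = -6 + E² - 17*E
√(-322 + w(F)) = √(-322 + (-6 + 11² - 17*11)) = √(-322 + (-6 + 121 - 187)) = √(-322 - 72) = √(-394) = I*√394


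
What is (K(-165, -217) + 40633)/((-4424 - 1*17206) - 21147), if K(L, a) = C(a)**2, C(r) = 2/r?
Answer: -1913367341/2014326153 ≈ -0.94988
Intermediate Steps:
K(L, a) = 4/a**2 (K(L, a) = (2/a)**2 = 4/a**2)
(K(-165, -217) + 40633)/((-4424 - 1*17206) - 21147) = (4/(-217)**2 + 40633)/((-4424 - 1*17206) - 21147) = (4*(1/47089) + 40633)/((-4424 - 17206) - 21147) = (4/47089 + 40633)/(-21630 - 21147) = (1913367341/47089)/(-42777) = (1913367341/47089)*(-1/42777) = -1913367341/2014326153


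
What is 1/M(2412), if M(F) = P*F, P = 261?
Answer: 1/629532 ≈ 1.5885e-6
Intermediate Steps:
M(F) = 261*F
1/M(2412) = 1/(261*2412) = 1/629532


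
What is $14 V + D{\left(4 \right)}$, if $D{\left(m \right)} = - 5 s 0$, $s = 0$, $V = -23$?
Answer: $-322$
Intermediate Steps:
$D{\left(m \right)} = 0$ ($D{\left(m \right)} = \left(-5\right) 0 \cdot 0 = 0 \cdot 0 = 0$)
$14 V + D{\left(4 \right)} = 14 \left(-23\right) + 0 = -322 + 0 = -322$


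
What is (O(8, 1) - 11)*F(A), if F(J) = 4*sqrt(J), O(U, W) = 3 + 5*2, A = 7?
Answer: 8*sqrt(7) ≈ 21.166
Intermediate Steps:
O(U, W) = 13 (O(U, W) = 3 + 10 = 13)
(O(8, 1) - 11)*F(A) = (13 - 11)*(4*sqrt(7)) = 2*(4*sqrt(7)) = 8*sqrt(7)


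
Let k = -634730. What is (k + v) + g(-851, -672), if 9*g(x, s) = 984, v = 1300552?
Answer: 1997794/3 ≈ 6.6593e+5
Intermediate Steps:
g(x, s) = 328/3 (g(x, s) = (⅑)*984 = 328/3)
(k + v) + g(-851, -672) = (-634730 + 1300552) + 328/3 = 665822 + 328/3 = 1997794/3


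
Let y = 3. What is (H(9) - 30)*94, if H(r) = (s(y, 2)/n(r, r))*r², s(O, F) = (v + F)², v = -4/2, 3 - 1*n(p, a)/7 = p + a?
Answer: -2820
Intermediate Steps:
n(p, a) = 21 - 7*a - 7*p (n(p, a) = 21 - 7*(p + a) = 21 - 7*(a + p) = 21 + (-7*a - 7*p) = 21 - 7*a - 7*p)
v = -2 (v = -4*½ = -2)
s(O, F) = (-2 + F)²
H(r) = 0 (H(r) = ((-2 + 2)²/(21 - 7*r - 7*r))*r² = (0²/(21 - 14*r))*r² = (0/(21 - 14*r))*r² = 0*r² = 0)
(H(9) - 30)*94 = (0 - 30)*94 = -30*94 = -2820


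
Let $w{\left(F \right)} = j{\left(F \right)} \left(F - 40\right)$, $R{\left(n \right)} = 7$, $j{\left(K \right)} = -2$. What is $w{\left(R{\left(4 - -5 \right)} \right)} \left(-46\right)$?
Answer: $-3036$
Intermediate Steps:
$w{\left(F \right)} = 80 - 2 F$ ($w{\left(F \right)} = - 2 \left(F - 40\right) = - 2 \left(-40 + F\right) = 80 - 2 F$)
$w{\left(R{\left(4 - -5 \right)} \right)} \left(-46\right) = \left(80 - 14\right) \left(-46\right) = 66 \left(-46\right) = -3036$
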